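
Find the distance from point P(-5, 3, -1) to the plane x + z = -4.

distance = |a·x₀ + b·y₀ + c·z₀ - d| / √(a² + b² + c²)
  = |1·(-5) + 0·3 + 1·(-1) - (-4)| / √(1² + 0² + 1²)
  = |-5 + 0 - 1 + 4| / √(1 + 0 + 1)
  = |-2| / √2
  = 2 / 1.414
  ≈ 1.414

1.414


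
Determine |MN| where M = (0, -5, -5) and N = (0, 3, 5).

d = √[(x₂-x₁)² + (y₂-y₁)² + (z₂-z₁)²]
  = √[0² + 8² + 10²]
  = √[0 + 64 + 100]
  = √164
  ≈ 12.81

12.81


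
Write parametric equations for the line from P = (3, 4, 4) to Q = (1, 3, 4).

Direction vector d = Q - P = (1 - 3, 3 - 4, 4 - 4) = (-2, -1, 0)
Parametric form r = P + t·d:
x = 3 - 2t, y = 4 - t, z = 4

x = 3 - 2t, y = 4 - t, z = 4


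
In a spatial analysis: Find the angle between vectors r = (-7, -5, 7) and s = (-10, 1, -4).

r·s = (-7)·(-10) + (-5)·1 + 7·(-4) = 70 - 5 - 28 = 37
|r| = √((-7)² + (-5)² + 7²) = √123 ≈ 11.09
|s| = √((-10)² + 1² + (-4)²) = √117 ≈ 10.82
cos θ = (r·s)/(|r||s|) = 37/(11.09·10.82) ≈ 0.3084
θ = arccos(0.3084) ≈ 72.04°

72.04°


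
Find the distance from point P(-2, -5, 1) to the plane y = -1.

distance = |a·x₀ + b·y₀ + c·z₀ - d| / √(a² + b² + c²)
  = |0·(-2) + 1·(-5) + 0·1 - (-1)| / √(0² + 1² + 0²)
  = |0 - 5 + 0 + 1| / √(0 + 1 + 0)
  = |-4| / √1
  = 4 / 1
  ≈ 4

4


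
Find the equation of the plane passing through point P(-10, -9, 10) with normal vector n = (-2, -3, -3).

The plane through P with normal n = (a, b, c) satisfies n·(r - P) = 0,
i.e. ax + by + cz = a·x₀ + b·y₀ + c·z₀.
d = (-2)·(-10) + (-3)·(-9) + (-3)·10
  = 20 + 27 - 30
  = 17
Equation: -2x - 3y - 3z = 17

-2x - 3y - 3z = 17


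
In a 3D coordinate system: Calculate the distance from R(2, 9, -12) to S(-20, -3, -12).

d = √[(x₂-x₁)² + (y₂-y₁)² + (z₂-z₁)²]
  = √[(-22)² + (-12)² + 0²]
  = √[484 + 144 + 0]
  = √628
  ≈ 25.06

25.06


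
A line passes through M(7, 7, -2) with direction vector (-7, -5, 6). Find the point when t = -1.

P(t) = M + t·d
  = (7 + (-7)·(-1), 7 + (-5)·(-1), -2 + 6·(-1))
  = (7 + 7, 7 + 5, -2 - 6)
  = (14, 12, -8)

(14, 12, -8)


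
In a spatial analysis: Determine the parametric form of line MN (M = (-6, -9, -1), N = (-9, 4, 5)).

Direction vector d = N - M = (-9 + 6, 4 + 9, 5 + 1) = (-3, 13, 6)
Parametric form r = M + t·d:
x = -6 - 3t, y = -9 + 13t, z = -1 + 6t

x = -6 - 3t, y = -9 + 13t, z = -1 + 6t


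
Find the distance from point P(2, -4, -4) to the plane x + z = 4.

distance = |a·x₀ + b·y₀ + c·z₀ - d| / √(a² + b² + c²)
  = |1·2 + 0·(-4) + 1·(-4) - 4| / √(1² + 0² + 1²)
  = |2 + 0 - 4 - 4| / √(1 + 0 + 1)
  = |-6| / √2
  = 6 / 1.414
  ≈ 4.243

4.243


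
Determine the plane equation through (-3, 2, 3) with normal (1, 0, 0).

The plane through P with normal n = (a, b, c) satisfies n·(r - P) = 0,
i.e. ax + by + cz = a·x₀ + b·y₀ + c·z₀.
d = 1·(-3) + 0·2 + 0·3
  = -3 + 0 + 0
  = -3
Equation: x = -3

x = -3


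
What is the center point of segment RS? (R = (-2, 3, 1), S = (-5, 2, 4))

M = ((x₁+x₂)/2, (y₁+y₂)/2, (z₁+z₂)/2)
  = ((-2 - 5)/2, (3 + 2)/2, (1 + 4)/2)
  = (-7/2, 5/2, 5/2)
  = (-3.5, 2.5, 2.5)

(-3.5, 2.5, 2.5)


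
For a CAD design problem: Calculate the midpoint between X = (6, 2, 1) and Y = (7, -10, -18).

M = ((x₁+x₂)/2, (y₁+y₂)/2, (z₁+z₂)/2)
  = ((6 + 7)/2, (2 - 10)/2, (1 - 18)/2)
  = (13/2, -8/2, -17/2)
  = (6.5, -4, -8.5)

(6.5, -4, -8.5)


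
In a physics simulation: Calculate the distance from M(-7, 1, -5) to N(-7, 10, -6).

d = √[(x₂-x₁)² + (y₂-y₁)² + (z₂-z₁)²]
  = √[0² + 9² + (-1)²]
  = √[0 + 81 + 1]
  = √82
  ≈ 9.055

9.055


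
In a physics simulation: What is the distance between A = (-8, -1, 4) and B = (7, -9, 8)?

d = √[(x₂-x₁)² + (y₂-y₁)² + (z₂-z₁)²]
  = √[15² + (-8)² + 4²]
  = √[225 + 64 + 16]
  = √305
  ≈ 17.46

17.46


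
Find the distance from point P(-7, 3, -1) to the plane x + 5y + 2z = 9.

distance = |a·x₀ + b·y₀ + c·z₀ - d| / √(a² + b² + c²)
  = |1·(-7) + 5·3 + 2·(-1) - 9| / √(1² + 5² + 2²)
  = |-7 + 15 - 2 - 9| / √(1 + 25 + 4)
  = |-3| / √30
  = 3 / 5.477
  ≈ 0.5477

0.5477


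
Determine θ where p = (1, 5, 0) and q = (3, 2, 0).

p·q = 1·3 + 5·2 + 0·0 = 3 + 10 + 0 = 13
|p| = √(1² + 5² + 0²) = √26 ≈ 5.099
|q| = √(3² + 2² + 0²) = √13 ≈ 3.606
cos θ = (p·q)/(|p||q|) = 13/(5.099·3.606) ≈ 0.7071
θ = arccos(0.7071) ≈ 45°

45°


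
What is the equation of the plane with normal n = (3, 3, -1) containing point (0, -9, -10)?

The plane through P with normal n = (a, b, c) satisfies n·(r - P) = 0,
i.e. ax + by + cz = a·x₀ + b·y₀ + c·z₀.
d = 3·0 + 3·(-9) + (-1)·(-10)
  = 0 - 27 + 10
  = -17
Equation: 3x + 3y - z = -17

3x + 3y - z = -17


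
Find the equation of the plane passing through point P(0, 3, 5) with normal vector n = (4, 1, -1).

The plane through P with normal n = (a, b, c) satisfies n·(r - P) = 0,
i.e. ax + by + cz = a·x₀ + b·y₀ + c·z₀.
d = 4·0 + 1·3 + (-1)·5
  = 0 + 3 - 5
  = -2
Equation: 4x + y - z = -2

4x + y - z = -2


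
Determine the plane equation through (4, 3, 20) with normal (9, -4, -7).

The plane through P with normal n = (a, b, c) satisfies n·(r - P) = 0,
i.e. ax + by + cz = a·x₀ + b·y₀ + c·z₀.
d = 9·4 + (-4)·3 + (-7)·20
  = 36 - 12 - 140
  = -116
Equation: 9x - 4y - 7z = -116

9x - 4y - 7z = -116


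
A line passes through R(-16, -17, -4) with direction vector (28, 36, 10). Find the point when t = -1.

P(t) = R + t·d
  = (-16 + 28·(-1), -17 + 36·(-1), -4 + 10·(-1))
  = (-16 - 28, -17 - 36, -4 - 10)
  = (-44, -53, -14)

(-44, -53, -14)


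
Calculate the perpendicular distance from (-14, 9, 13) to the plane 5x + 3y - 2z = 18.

distance = |a·x₀ + b·y₀ + c·z₀ - d| / √(a² + b² + c²)
  = |5·(-14) + 3·9 + (-2)·13 - 18| / √(5² + 3² + (-2)²)
  = |-70 + 27 - 26 - 18| / √(25 + 9 + 4)
  = |-87| / √38
  = 87 / 6.164
  ≈ 14.11

14.11


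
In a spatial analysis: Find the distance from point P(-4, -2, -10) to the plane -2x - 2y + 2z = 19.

distance = |a·x₀ + b·y₀ + c·z₀ - d| / √(a² + b² + c²)
  = |(-2)·(-4) + (-2)·(-2) + 2·(-10) - 19| / √((-2)² + (-2)² + 2²)
  = |8 + 4 - 20 - 19| / √(4 + 4 + 4)
  = |-27| / √12
  = 27 / 3.464
  ≈ 7.794

7.794


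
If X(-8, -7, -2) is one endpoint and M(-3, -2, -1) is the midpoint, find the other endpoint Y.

Y = 2M - X
  = (2·(-3) - (-8), 2·(-2) - (-7), 2·(-1) - (-2))
  = (-6 + 8, -4 + 7, -2 + 2)
  = (2, 3, 0)

(2, 3, 0)


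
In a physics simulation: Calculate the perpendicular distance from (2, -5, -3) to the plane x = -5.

distance = |a·x₀ + b·y₀ + c·z₀ - d| / √(a² + b² + c²)
  = |1·2 + 0·(-5) + 0·(-3) - (-5)| / √(1² + 0² + 0²)
  = |2 + 0 + 0 + 5| / √(1 + 0 + 0)
  = |7| / √1
  = 7 / 1
  ≈ 7

7


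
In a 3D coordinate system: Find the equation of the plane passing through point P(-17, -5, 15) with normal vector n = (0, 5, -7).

The plane through P with normal n = (a, b, c) satisfies n·(r - P) = 0,
i.e. ax + by + cz = a·x₀ + b·y₀ + c·z₀.
d = 0·(-17) + 5·(-5) + (-7)·15
  = 0 - 25 - 105
  = -130
Equation: 5y - 7z = -130

5y - 7z = -130


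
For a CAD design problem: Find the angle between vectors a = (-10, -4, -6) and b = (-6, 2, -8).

a·b = (-10)·(-6) + (-4)·2 + (-6)·(-8) = 60 - 8 + 48 = 100
|a| = √((-10)² + (-4)² + (-6)²) = √152 ≈ 12.33
|b| = √((-6)² + 2² + (-8)²) = √104 ≈ 10.2
cos θ = (a·b)/(|a||b|) = 100/(12.33·10.2) ≈ 0.7954
θ = arccos(0.7954) ≈ 37.31°

37.31°


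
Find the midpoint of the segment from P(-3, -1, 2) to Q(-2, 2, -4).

M = ((x₁+x₂)/2, (y₁+y₂)/2, (z₁+z₂)/2)
  = ((-3 - 2)/2, (-1 + 2)/2, (2 - 4)/2)
  = (-5/2, 1/2, -2/2)
  = (-2.5, 0.5, -1)

(-2.5, 0.5, -1)


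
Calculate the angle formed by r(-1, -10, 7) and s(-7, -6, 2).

r·s = (-1)·(-7) + (-10)·(-6) + 7·2 = 7 + 60 + 14 = 81
|r| = √((-1)² + (-10)² + 7²) = √150 ≈ 12.25
|s| = √((-7)² + (-6)² + 2²) = √89 ≈ 9.434
cos θ = (r·s)/(|r||s|) = 81/(12.25·9.434) ≈ 0.701
θ = arccos(0.701) ≈ 45.49°

45.49°


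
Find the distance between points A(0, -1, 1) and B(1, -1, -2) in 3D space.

d = √[(x₂-x₁)² + (y₂-y₁)² + (z₂-z₁)²]
  = √[1² + 0² + (-3)²]
  = √[1 + 0 + 9]
  = √10
  ≈ 3.162

3.162


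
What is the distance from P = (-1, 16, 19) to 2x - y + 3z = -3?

distance = |a·x₀ + b·y₀ + c·z₀ - d| / √(a² + b² + c²)
  = |2·(-1) + (-1)·16 + 3·19 - (-3)| / √(2² + (-1)² + 3²)
  = |-2 - 16 + 57 + 3| / √(4 + 1 + 9)
  = |42| / √14
  = 42 / 3.742
  ≈ 11.22

11.22


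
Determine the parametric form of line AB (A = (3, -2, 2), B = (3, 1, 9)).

Direction vector d = B - A = (3 - 3, 1 + 2, 9 - 2) = (0, 3, 7)
Parametric form r = A + t·d:
x = 3, y = -2 + 3t, z = 2 + 7t

x = 3, y = -2 + 3t, z = 2 + 7t


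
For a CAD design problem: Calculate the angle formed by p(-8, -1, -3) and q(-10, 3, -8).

p·q = (-8)·(-10) + (-1)·3 + (-3)·(-8) = 80 - 3 + 24 = 101
|p| = √((-8)² + (-1)² + (-3)²) = √74 ≈ 8.602
|q| = √((-10)² + 3² + (-8)²) = √173 ≈ 13.15
cos θ = (p·q)/(|p||q|) = 101/(8.602·13.15) ≈ 0.8927
θ = arccos(0.8927) ≈ 26.79°

26.79°


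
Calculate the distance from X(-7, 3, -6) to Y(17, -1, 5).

d = √[(x₂-x₁)² + (y₂-y₁)² + (z₂-z₁)²]
  = √[24² + (-4)² + 11²]
  = √[576 + 16 + 121]
  = √713
  ≈ 26.7

26.7


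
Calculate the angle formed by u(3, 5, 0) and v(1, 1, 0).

u·v = 3·1 + 5·1 + 0·0 = 3 + 5 + 0 = 8
|u| = √(3² + 5² + 0²) = √34 ≈ 5.831
|v| = √(1² + 1² + 0²) = √2 ≈ 1.414
cos θ = (u·v)/(|u||v|) = 8/(5.831·1.414) ≈ 0.9701
θ = arccos(0.9701) ≈ 14.04°

14.04°


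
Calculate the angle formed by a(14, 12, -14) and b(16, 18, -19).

a·b = 14·16 + 12·18 + (-14)·(-19) = 224 + 216 + 266 = 706
|a| = √(14² + 12² + (-14)²) = √536 ≈ 23.15
|b| = √(16² + 18² + (-19)²) = √941 ≈ 30.68
cos θ = (a·b)/(|a||b|) = 706/(23.15·30.68) ≈ 0.9941
θ = arccos(0.9941) ≈ 6.23°

6.23°


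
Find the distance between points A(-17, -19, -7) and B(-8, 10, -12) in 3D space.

d = √[(x₂-x₁)² + (y₂-y₁)² + (z₂-z₁)²]
  = √[9² + 29² + (-5)²]
  = √[81 + 841 + 25]
  = √947
  ≈ 30.77

30.77


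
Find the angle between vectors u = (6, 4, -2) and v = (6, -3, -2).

u·v = 6·6 + 4·(-3) + (-2)·(-2) = 36 - 12 + 4 = 28
|u| = √(6² + 4² + (-2)²) = √56 ≈ 7.483
|v| = √(6² + (-3)² + (-2)²) = √49 ≈ 7
cos θ = (u·v)/(|u||v|) = 28/(7.483·7) ≈ 0.5345
θ = arccos(0.5345) ≈ 57.69°

57.69°


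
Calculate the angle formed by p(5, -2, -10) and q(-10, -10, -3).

p·q = 5·(-10) + (-2)·(-10) + (-10)·(-3) = -50 + 20 + 30 = 0
|p| = √(5² + (-2)² + (-10)²) = √129 ≈ 11.36
|q| = √((-10)² + (-10)² + (-3)²) = √209 ≈ 14.46
cos θ = (p·q)/(|p||q|) = 0/(11.36·14.46) ≈ 0
θ = arccos(0) ≈ 90°

90°


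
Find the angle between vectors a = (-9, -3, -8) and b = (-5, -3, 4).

a·b = (-9)·(-5) + (-3)·(-3) + (-8)·4 = 45 + 9 - 32 = 22
|a| = √((-9)² + (-3)² + (-8)²) = √154 ≈ 12.41
|b| = √((-5)² + (-3)² + 4²) = √50 ≈ 7.071
cos θ = (a·b)/(|a||b|) = 22/(12.41·7.071) ≈ 0.2507
θ = arccos(0.2507) ≈ 75.48°

75.48°


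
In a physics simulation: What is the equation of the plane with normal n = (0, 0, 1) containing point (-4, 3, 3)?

The plane through P with normal n = (a, b, c) satisfies n·(r - P) = 0,
i.e. ax + by + cz = a·x₀ + b·y₀ + c·z₀.
d = 0·(-4) + 0·3 + 1·3
  = 0 + 0 + 3
  = 3
Equation: z = 3

z = 3


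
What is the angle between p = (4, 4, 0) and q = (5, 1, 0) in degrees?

p·q = 4·5 + 4·1 + 0·0 = 20 + 4 + 0 = 24
|p| = √(4² + 4² + 0²) = √32 ≈ 5.657
|q| = √(5² + 1² + 0²) = √26 ≈ 5.099
cos θ = (p·q)/(|p||q|) = 24/(5.657·5.099) ≈ 0.8321
θ = arccos(0.8321) ≈ 33.69°

33.69°


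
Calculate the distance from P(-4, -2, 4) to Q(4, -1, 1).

d = √[(x₂-x₁)² + (y₂-y₁)² + (z₂-z₁)²]
  = √[8² + 1² + (-3)²]
  = √[64 + 1 + 9]
  = √74
  ≈ 8.602

8.602


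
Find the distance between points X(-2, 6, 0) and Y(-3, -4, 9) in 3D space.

d = √[(x₂-x₁)² + (y₂-y₁)² + (z₂-z₁)²]
  = √[(-1)² + (-10)² + 9²]
  = √[1 + 100 + 81]
  = √182
  ≈ 13.49

13.49


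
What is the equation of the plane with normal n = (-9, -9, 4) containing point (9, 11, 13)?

The plane through P with normal n = (a, b, c) satisfies n·(r - P) = 0,
i.e. ax + by + cz = a·x₀ + b·y₀ + c·z₀.
d = (-9)·9 + (-9)·11 + 4·13
  = -81 - 99 + 52
  = -128
Equation: -9x - 9y + 4z = -128

-9x - 9y + 4z = -128


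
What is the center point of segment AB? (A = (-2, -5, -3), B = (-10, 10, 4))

M = ((x₁+x₂)/2, (y₁+y₂)/2, (z₁+z₂)/2)
  = ((-2 - 10)/2, (-5 + 10)/2, (-3 + 4)/2)
  = (-12/2, 5/2, 1/2)
  = (-6, 2.5, 0.5)

(-6, 2.5, 0.5)


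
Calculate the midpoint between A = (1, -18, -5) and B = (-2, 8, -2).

M = ((x₁+x₂)/2, (y₁+y₂)/2, (z₁+z₂)/2)
  = ((1 - 2)/2, (-18 + 8)/2, (-5 - 2)/2)
  = (-1/2, -10/2, -7/2)
  = (-0.5, -5, -3.5)

(-0.5, -5, -3.5)


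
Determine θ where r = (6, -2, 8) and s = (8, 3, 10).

r·s = 6·8 + (-2)·3 + 8·10 = 48 - 6 + 80 = 122
|r| = √(6² + (-2)² + 8²) = √104 ≈ 10.2
|s| = √(8² + 3² + 10²) = √173 ≈ 13.15
cos θ = (r·s)/(|r||s|) = 122/(10.2·13.15) ≈ 0.9095
θ = arccos(0.9095) ≈ 24.56°

24.56°


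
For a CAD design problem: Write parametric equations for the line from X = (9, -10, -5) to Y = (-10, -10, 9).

Direction vector d = Y - X = (-10 - 9, -10 + 10, 9 + 5) = (-19, 0, 14)
Parametric form r = X + t·d:
x = 9 - 19t, y = -10, z = -5 + 14t

x = 9 - 19t, y = -10, z = -5 + 14t


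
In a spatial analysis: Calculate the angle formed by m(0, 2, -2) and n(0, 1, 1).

m·n = 0·0 + 2·1 + (-2)·1 = 0 + 2 - 2 = 0
|m| = √(0² + 2² + (-2)²) = √8 ≈ 2.828
|n| = √(0² + 1² + 1²) = √2 ≈ 1.414
cos θ = (m·n)/(|m||n|) = 0/(2.828·1.414) ≈ 0
θ = arccos(0) ≈ 90°

90°


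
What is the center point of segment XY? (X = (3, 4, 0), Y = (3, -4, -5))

M = ((x₁+x₂)/2, (y₁+y₂)/2, (z₁+z₂)/2)
  = ((3 + 3)/2, (4 - 4)/2, (0 - 5)/2)
  = (6/2, 0/2, -5/2)
  = (3, 0, -2.5)

(3, 0, -2.5)


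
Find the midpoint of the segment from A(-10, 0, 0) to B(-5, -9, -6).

M = ((x₁+x₂)/2, (y₁+y₂)/2, (z₁+z₂)/2)
  = ((-10 - 5)/2, (0 - 9)/2, (0 - 6)/2)
  = (-15/2, -9/2, -6/2)
  = (-7.5, -4.5, -3)

(-7.5, -4.5, -3)


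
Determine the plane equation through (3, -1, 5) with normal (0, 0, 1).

The plane through P with normal n = (a, b, c) satisfies n·(r - P) = 0,
i.e. ax + by + cz = a·x₀ + b·y₀ + c·z₀.
d = 0·3 + 0·(-1) + 1·5
  = 0 + 0 + 5
  = 5
Equation: z = 5

z = 5


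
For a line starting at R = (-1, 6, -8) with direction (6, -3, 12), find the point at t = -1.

P(t) = R + t·d
  = (-1 + 6·(-1), 6 + (-3)·(-1), -8 + 12·(-1))
  = (-1 - 6, 6 + 3, -8 - 12)
  = (-7, 9, -20)

(-7, 9, -20)


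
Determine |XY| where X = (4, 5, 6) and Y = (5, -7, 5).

d = √[(x₂-x₁)² + (y₂-y₁)² + (z₂-z₁)²]
  = √[1² + (-12)² + (-1)²]
  = √[1 + 144 + 1]
  = √146
  ≈ 12.08

12.08


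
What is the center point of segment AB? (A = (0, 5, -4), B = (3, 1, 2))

M = ((x₁+x₂)/2, (y₁+y₂)/2, (z₁+z₂)/2)
  = ((0 + 3)/2, (5 + 1)/2, (-4 + 2)/2)
  = (3/2, 6/2, -2/2)
  = (1.5, 3, -1)

(1.5, 3, -1)


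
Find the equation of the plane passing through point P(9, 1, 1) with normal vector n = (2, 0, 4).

The plane through P with normal n = (a, b, c) satisfies n·(r - P) = 0,
i.e. ax + by + cz = a·x₀ + b·y₀ + c·z₀.
d = 2·9 + 0·1 + 4·1
  = 18 + 0 + 4
  = 22
Equation: 2x + 4z = 22

2x + 4z = 22


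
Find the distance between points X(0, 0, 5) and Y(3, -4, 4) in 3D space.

d = √[(x₂-x₁)² + (y₂-y₁)² + (z₂-z₁)²]
  = √[3² + (-4)² + (-1)²]
  = √[9 + 16 + 1]
  = √26
  ≈ 5.099

5.099


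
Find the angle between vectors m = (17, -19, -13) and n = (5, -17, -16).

m·n = 17·5 + (-19)·(-17) + (-13)·(-16) = 85 + 323 + 208 = 616
|m| = √(17² + (-19)² + (-13)²) = √819 ≈ 28.62
|n| = √(5² + (-17)² + (-16)²) = √570 ≈ 23.87
cos θ = (m·n)/(|m||n|) = 616/(28.62·23.87) ≈ 0.9016
θ = arccos(0.9016) ≈ 25.63°

25.63°


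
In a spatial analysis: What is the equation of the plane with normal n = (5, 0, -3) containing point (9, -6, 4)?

The plane through P with normal n = (a, b, c) satisfies n·(r - P) = 0,
i.e. ax + by + cz = a·x₀ + b·y₀ + c·z₀.
d = 5·9 + 0·(-6) + (-3)·4
  = 45 + 0 - 12
  = 33
Equation: 5x - 3z = 33

5x - 3z = 33


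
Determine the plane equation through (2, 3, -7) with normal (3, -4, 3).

The plane through P with normal n = (a, b, c) satisfies n·(r - P) = 0,
i.e. ax + by + cz = a·x₀ + b·y₀ + c·z₀.
d = 3·2 + (-4)·3 + 3·(-7)
  = 6 - 12 - 21
  = -27
Equation: 3x - 4y + 3z = -27

3x - 4y + 3z = -27


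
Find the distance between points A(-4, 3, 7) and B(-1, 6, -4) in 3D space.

d = √[(x₂-x₁)² + (y₂-y₁)² + (z₂-z₁)²]
  = √[3² + 3² + (-11)²]
  = √[9 + 9 + 121]
  = √139
  ≈ 11.79

11.79


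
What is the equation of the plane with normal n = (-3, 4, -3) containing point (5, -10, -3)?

The plane through P with normal n = (a, b, c) satisfies n·(r - P) = 0,
i.e. ax + by + cz = a·x₀ + b·y₀ + c·z₀.
d = (-3)·5 + 4·(-10) + (-3)·(-3)
  = -15 - 40 + 9
  = -46
Equation: -3x + 4y - 3z = -46

-3x + 4y - 3z = -46


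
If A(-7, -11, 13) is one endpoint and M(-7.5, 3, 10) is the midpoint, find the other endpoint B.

B = 2M - A
  = (2·(-7.5) - (-7), 2·3 - (-11), 2·10 - 13)
  = (-15 + 7, 6 + 11, 20 - 13)
  = (-8, 17, 7)

(-8, 17, 7)


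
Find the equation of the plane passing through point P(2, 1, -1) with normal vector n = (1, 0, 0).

The plane through P with normal n = (a, b, c) satisfies n·(r - P) = 0,
i.e. ax + by + cz = a·x₀ + b·y₀ + c·z₀.
d = 1·2 + 0·1 + 0·(-1)
  = 2 + 0 + 0
  = 2
Equation: x = 2

x = 2


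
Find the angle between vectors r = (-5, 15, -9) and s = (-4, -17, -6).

r·s = (-5)·(-4) + 15·(-17) + (-9)·(-6) = 20 - 255 + 54 = -181
|r| = √((-5)² + 15² + (-9)²) = √331 ≈ 18.19
|s| = √((-4)² + (-17)² + (-6)²) = √341 ≈ 18.47
cos θ = (r·s)/(|r||s|) = -181/(18.19·18.47) ≈ -0.5388
θ = arccos(-0.5388) ≈ 122.6°

122.6°


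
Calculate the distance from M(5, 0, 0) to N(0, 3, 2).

d = √[(x₂-x₁)² + (y₂-y₁)² + (z₂-z₁)²]
  = √[(-5)² + 3² + 2²]
  = √[25 + 9 + 4]
  = √38
  ≈ 6.164

6.164


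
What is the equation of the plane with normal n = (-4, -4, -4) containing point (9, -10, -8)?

The plane through P with normal n = (a, b, c) satisfies n·(r - P) = 0,
i.e. ax + by + cz = a·x₀ + b·y₀ + c·z₀.
d = (-4)·9 + (-4)·(-10) + (-4)·(-8)
  = -36 + 40 + 32
  = 36
Equation: -4x - 4y - 4z = 36

-4x - 4y - 4z = 36


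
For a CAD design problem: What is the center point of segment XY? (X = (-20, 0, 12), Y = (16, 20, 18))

M = ((x₁+x₂)/2, (y₁+y₂)/2, (z₁+z₂)/2)
  = ((-20 + 16)/2, (0 + 20)/2, (12 + 18)/2)
  = (-4/2, 20/2, 30/2)
  = (-2, 10, 15)

(-2, 10, 15)


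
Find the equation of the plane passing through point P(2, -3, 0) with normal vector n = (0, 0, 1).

The plane through P with normal n = (a, b, c) satisfies n·(r - P) = 0,
i.e. ax + by + cz = a·x₀ + b·y₀ + c·z₀.
d = 0·2 + 0·(-3) + 1·0
  = 0 + 0 + 0
  = 0
Equation: z = 0

z = 0


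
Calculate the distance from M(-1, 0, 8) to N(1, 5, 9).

d = √[(x₂-x₁)² + (y₂-y₁)² + (z₂-z₁)²]
  = √[2² + 5² + 1²]
  = √[4 + 25 + 1]
  = √30
  ≈ 5.477

5.477


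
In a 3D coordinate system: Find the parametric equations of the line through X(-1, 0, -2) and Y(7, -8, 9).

Direction vector d = Y - X = (7 + 1, -8 + 0, 9 + 2) = (8, -8, 11)
Parametric form r = X + t·d:
x = -1 + 8t, y = 0 - 8t, z = -2 + 11t

x = -1 + 8t, y = 0 - 8t, z = -2 + 11t


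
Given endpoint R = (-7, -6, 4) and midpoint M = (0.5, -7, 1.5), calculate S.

S = 2M - R
  = (2·0.5 - (-7), 2·(-7) - (-6), 2·1.5 - 4)
  = (1 + 7, -14 + 6, 3 - 4)
  = (8, -8, -1)

(8, -8, -1)


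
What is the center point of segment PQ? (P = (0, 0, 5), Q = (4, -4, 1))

M = ((x₁+x₂)/2, (y₁+y₂)/2, (z₁+z₂)/2)
  = ((0 + 4)/2, (0 - 4)/2, (5 + 1)/2)
  = (4/2, -4/2, 6/2)
  = (2, -2, 3)

(2, -2, 3)


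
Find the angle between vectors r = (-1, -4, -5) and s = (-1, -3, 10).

r·s = (-1)·(-1) + (-4)·(-3) + (-5)·10 = 1 + 12 - 50 = -37
|r| = √((-1)² + (-4)² + (-5)²) = √42 ≈ 6.481
|s| = √((-1)² + (-3)² + 10²) = √110 ≈ 10.49
cos θ = (r·s)/(|r||s|) = -37/(6.481·10.49) ≈ -0.5444
θ = arccos(-0.5444) ≈ 123°

123°


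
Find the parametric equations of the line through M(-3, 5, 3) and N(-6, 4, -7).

Direction vector d = N - M = (-6 + 3, 4 - 5, -7 - 3) = (-3, -1, -10)
Parametric form r = M + t·d:
x = -3 - 3t, y = 5 - t, z = 3 - 10t

x = -3 - 3t, y = 5 - t, z = 3 - 10t


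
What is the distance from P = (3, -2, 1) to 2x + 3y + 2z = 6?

distance = |a·x₀ + b·y₀ + c·z₀ - d| / √(a² + b² + c²)
  = |2·3 + 3·(-2) + 2·1 - 6| / √(2² + 3² + 2²)
  = |6 - 6 + 2 - 6| / √(4 + 9 + 4)
  = |-4| / √17
  = 4 / 4.123
  ≈ 0.9701

0.9701


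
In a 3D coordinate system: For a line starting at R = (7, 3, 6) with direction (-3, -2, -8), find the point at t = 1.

P(t) = R + t·d
  = (7 + (-3)·1, 3 + (-2)·1, 6 + (-8)·1)
  = (7 - 3, 3 - 2, 6 - 8)
  = (4, 1, -2)

(4, 1, -2)


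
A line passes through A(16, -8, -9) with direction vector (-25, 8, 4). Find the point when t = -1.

P(t) = A + t·d
  = (16 + (-25)·(-1), -8 + 8·(-1), -9 + 4·(-1))
  = (16 + 25, -8 - 8, -9 - 4)
  = (41, -16, -13)

(41, -16, -13)


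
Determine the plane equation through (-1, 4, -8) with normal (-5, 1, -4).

The plane through P with normal n = (a, b, c) satisfies n·(r - P) = 0,
i.e. ax + by + cz = a·x₀ + b·y₀ + c·z₀.
d = (-5)·(-1) + 1·4 + (-4)·(-8)
  = 5 + 4 + 32
  = 41
Equation: -5x + y - 4z = 41

-5x + y - 4z = 41


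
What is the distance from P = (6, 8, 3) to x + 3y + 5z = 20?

distance = |a·x₀ + b·y₀ + c·z₀ - d| / √(a² + b² + c²)
  = |1·6 + 3·8 + 5·3 - 20| / √(1² + 3² + 5²)
  = |6 + 24 + 15 - 20| / √(1 + 9 + 25)
  = |25| / √35
  = 25 / 5.916
  ≈ 4.226

4.226


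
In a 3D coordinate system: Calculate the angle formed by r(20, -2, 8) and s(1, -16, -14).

r·s = 20·1 + (-2)·(-16) + 8·(-14) = 20 + 32 - 112 = -60
|r| = √(20² + (-2)² + 8²) = √468 ≈ 21.63
|s| = √(1² + (-16)² + (-14)²) = √453 ≈ 21.28
cos θ = (r·s)/(|r||s|) = -60/(21.63·21.28) ≈ -0.1303
θ = arccos(-0.1303) ≈ 97.49°

97.49°


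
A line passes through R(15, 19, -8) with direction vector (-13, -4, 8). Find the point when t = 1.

P(t) = R + t·d
  = (15 + (-13)·1, 19 + (-4)·1, -8 + 8·1)
  = (15 - 13, 19 - 4, -8 + 8)
  = (2, 15, 0)

(2, 15, 0)


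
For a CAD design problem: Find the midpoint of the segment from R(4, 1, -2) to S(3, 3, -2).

M = ((x₁+x₂)/2, (y₁+y₂)/2, (z₁+z₂)/2)
  = ((4 + 3)/2, (1 + 3)/2, (-2 - 2)/2)
  = (7/2, 4/2, -4/2)
  = (3.5, 2, -2)

(3.5, 2, -2)


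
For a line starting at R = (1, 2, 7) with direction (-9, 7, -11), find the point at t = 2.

P(t) = R + t·d
  = (1 + (-9)·2, 2 + 7·2, 7 + (-11)·2)
  = (1 - 18, 2 + 14, 7 - 22)
  = (-17, 16, -15)

(-17, 16, -15)


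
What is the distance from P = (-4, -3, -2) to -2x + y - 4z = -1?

distance = |a·x₀ + b·y₀ + c·z₀ - d| / √(a² + b² + c²)
  = |(-2)·(-4) + 1·(-3) + (-4)·(-2) - (-1)| / √((-2)² + 1² + (-4)²)
  = |8 - 3 + 8 + 1| / √(4 + 1 + 16)
  = |14| / √21
  = 14 / 4.583
  ≈ 3.055

3.055


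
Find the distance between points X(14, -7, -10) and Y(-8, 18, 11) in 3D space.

d = √[(x₂-x₁)² + (y₂-y₁)² + (z₂-z₁)²]
  = √[(-22)² + 25² + 21²]
  = √[484 + 625 + 441]
  = √1550
  ≈ 39.37

39.37


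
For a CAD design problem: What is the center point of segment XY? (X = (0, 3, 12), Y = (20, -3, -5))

M = ((x₁+x₂)/2, (y₁+y₂)/2, (z₁+z₂)/2)
  = ((0 + 20)/2, (3 - 3)/2, (12 - 5)/2)
  = (20/2, 0/2, 7/2)
  = (10, 0, 3.5)

(10, 0, 3.5)


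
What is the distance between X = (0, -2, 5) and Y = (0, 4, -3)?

d = √[(x₂-x₁)² + (y₂-y₁)² + (z₂-z₁)²]
  = √[0² + 6² + (-8)²]
  = √[0 + 36 + 64]
  = √100
  ≈ 10

10


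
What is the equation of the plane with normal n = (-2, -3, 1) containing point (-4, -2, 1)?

The plane through P with normal n = (a, b, c) satisfies n·(r - P) = 0,
i.e. ax + by + cz = a·x₀ + b·y₀ + c·z₀.
d = (-2)·(-4) + (-3)·(-2) + 1·1
  = 8 + 6 + 1
  = 15
Equation: -2x - 3y + z = 15

-2x - 3y + z = 15


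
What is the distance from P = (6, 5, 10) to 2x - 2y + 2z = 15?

distance = |a·x₀ + b·y₀ + c·z₀ - d| / √(a² + b² + c²)
  = |2·6 + (-2)·5 + 2·10 - 15| / √(2² + (-2)² + 2²)
  = |12 - 10 + 20 - 15| / √(4 + 4 + 4)
  = |7| / √12
  = 7 / 3.464
  ≈ 2.021

2.021


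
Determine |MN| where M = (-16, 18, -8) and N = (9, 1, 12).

d = √[(x₂-x₁)² + (y₂-y₁)² + (z₂-z₁)²]
  = √[25² + (-17)² + 20²]
  = √[625 + 289 + 400]
  = √1314
  ≈ 36.25

36.25


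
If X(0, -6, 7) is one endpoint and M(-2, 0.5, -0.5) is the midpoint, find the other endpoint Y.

Y = 2M - X
  = (2·(-2) - 0, 2·0.5 - (-6), 2·(-0.5) - 7)
  = (-4 + 0, 1 + 6, -1 - 7)
  = (-4, 7, -8)

(-4, 7, -8)


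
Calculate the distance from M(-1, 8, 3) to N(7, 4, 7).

d = √[(x₂-x₁)² + (y₂-y₁)² + (z₂-z₁)²]
  = √[8² + (-4)² + 4²]
  = √[64 + 16 + 16]
  = √96
  ≈ 9.798

9.798


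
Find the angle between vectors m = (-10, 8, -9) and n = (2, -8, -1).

m·n = (-10)·2 + 8·(-8) + (-9)·(-1) = -20 - 64 + 9 = -75
|m| = √((-10)² + 8² + (-9)²) = √245 ≈ 15.65
|n| = √(2² + (-8)² + (-1)²) = √69 ≈ 8.307
cos θ = (m·n)/(|m||n|) = -75/(15.65·8.307) ≈ -0.5768
θ = arccos(-0.5768) ≈ 125.2°

125.2°


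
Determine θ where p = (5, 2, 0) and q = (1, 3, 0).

p·q = 5·1 + 2·3 + 0·0 = 5 + 6 + 0 = 11
|p| = √(5² + 2² + 0²) = √29 ≈ 5.385
|q| = √(1² + 3² + 0²) = √10 ≈ 3.162
cos θ = (p·q)/(|p||q|) = 11/(5.385·3.162) ≈ 0.6459
θ = arccos(0.6459) ≈ 49.76°

49.76°


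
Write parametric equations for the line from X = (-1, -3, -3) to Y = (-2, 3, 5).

Direction vector d = Y - X = (-2 + 1, 3 + 3, 5 + 3) = (-1, 6, 8)
Parametric form r = X + t·d:
x = -1 - t, y = -3 + 6t, z = -3 + 8t

x = -1 - t, y = -3 + 6t, z = -3 + 8t


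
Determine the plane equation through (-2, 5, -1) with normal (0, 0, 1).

The plane through P with normal n = (a, b, c) satisfies n·(r - P) = 0,
i.e. ax + by + cz = a·x₀ + b·y₀ + c·z₀.
d = 0·(-2) + 0·5 + 1·(-1)
  = 0 + 0 - 1
  = -1
Equation: z = -1

z = -1


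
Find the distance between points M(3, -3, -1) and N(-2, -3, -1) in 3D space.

d = √[(x₂-x₁)² + (y₂-y₁)² + (z₂-z₁)²]
  = √[(-5)² + 0² + 0²]
  = √[25 + 0 + 0]
  = √25
  ≈ 5

5


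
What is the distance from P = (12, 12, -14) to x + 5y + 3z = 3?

distance = |a·x₀ + b·y₀ + c·z₀ - d| / √(a² + b² + c²)
  = |1·12 + 5·12 + 3·(-14) - 3| / √(1² + 5² + 3²)
  = |12 + 60 - 42 - 3| / √(1 + 25 + 9)
  = |27| / √35
  = 27 / 5.916
  ≈ 4.564

4.564


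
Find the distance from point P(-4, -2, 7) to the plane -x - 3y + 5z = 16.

distance = |a·x₀ + b·y₀ + c·z₀ - d| / √(a² + b² + c²)
  = |(-1)·(-4) + (-3)·(-2) + 5·7 - 16| / √((-1)² + (-3)² + 5²)
  = |4 + 6 + 35 - 16| / √(1 + 9 + 25)
  = |29| / √35
  = 29 / 5.916
  ≈ 4.902

4.902


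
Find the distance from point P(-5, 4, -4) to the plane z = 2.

distance = |a·x₀ + b·y₀ + c·z₀ - d| / √(a² + b² + c²)
  = |0·(-5) + 0·4 + 1·(-4) - 2| / √(0² + 0² + 1²)
  = |0 + 0 - 4 - 2| / √(0 + 0 + 1)
  = |-6| / √1
  = 6 / 1
  ≈ 6

6


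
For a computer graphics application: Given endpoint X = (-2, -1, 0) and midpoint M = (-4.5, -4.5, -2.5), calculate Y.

Y = 2M - X
  = (2·(-4.5) - (-2), 2·(-4.5) - (-1), 2·(-2.5) - 0)
  = (-9 + 2, -9 + 1, -5 + 0)
  = (-7, -8, -5)

(-7, -8, -5)


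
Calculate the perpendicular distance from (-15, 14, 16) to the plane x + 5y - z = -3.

distance = |a·x₀ + b·y₀ + c·z₀ - d| / √(a² + b² + c²)
  = |1·(-15) + 5·14 + (-1)·16 - (-3)| / √(1² + 5² + (-1)²)
  = |-15 + 70 - 16 + 3| / √(1 + 25 + 1)
  = |42| / √27
  = 42 / 5.196
  ≈ 8.083

8.083


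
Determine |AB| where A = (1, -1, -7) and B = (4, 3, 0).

d = √[(x₂-x₁)² + (y₂-y₁)² + (z₂-z₁)²]
  = √[3² + 4² + 7²]
  = √[9 + 16 + 49]
  = √74
  ≈ 8.602

8.602


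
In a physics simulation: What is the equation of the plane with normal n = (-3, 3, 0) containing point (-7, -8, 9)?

The plane through P with normal n = (a, b, c) satisfies n·(r - P) = 0,
i.e. ax + by + cz = a·x₀ + b·y₀ + c·z₀.
d = (-3)·(-7) + 3·(-8) + 0·9
  = 21 - 24 + 0
  = -3
Equation: -3x + 3y = -3

-3x + 3y = -3


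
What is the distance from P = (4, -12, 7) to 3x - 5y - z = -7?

distance = |a·x₀ + b·y₀ + c·z₀ - d| / √(a² + b² + c²)
  = |3·4 + (-5)·(-12) + (-1)·7 - (-7)| / √(3² + (-5)² + (-1)²)
  = |12 + 60 - 7 + 7| / √(9 + 25 + 1)
  = |72| / √35
  = 72 / 5.916
  ≈ 12.17

12.17


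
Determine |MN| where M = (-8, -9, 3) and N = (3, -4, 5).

d = √[(x₂-x₁)² + (y₂-y₁)² + (z₂-z₁)²]
  = √[11² + 5² + 2²]
  = √[121 + 25 + 4]
  = √150
  ≈ 12.25

12.25


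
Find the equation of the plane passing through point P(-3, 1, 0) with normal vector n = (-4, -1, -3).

The plane through P with normal n = (a, b, c) satisfies n·(r - P) = 0,
i.e. ax + by + cz = a·x₀ + b·y₀ + c·z₀.
d = (-4)·(-3) + (-1)·1 + (-3)·0
  = 12 - 1 + 0
  = 11
Equation: -4x - y - 3z = 11

-4x - y - 3z = 11


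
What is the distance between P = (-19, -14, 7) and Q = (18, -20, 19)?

d = √[(x₂-x₁)² + (y₂-y₁)² + (z₂-z₁)²]
  = √[37² + (-6)² + 12²]
  = √[1369 + 36 + 144]
  = √1549
  ≈ 39.36

39.36


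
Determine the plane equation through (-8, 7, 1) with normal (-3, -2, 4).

The plane through P with normal n = (a, b, c) satisfies n·(r - P) = 0,
i.e. ax + by + cz = a·x₀ + b·y₀ + c·z₀.
d = (-3)·(-8) + (-2)·7 + 4·1
  = 24 - 14 + 4
  = 14
Equation: -3x - 2y + 4z = 14

-3x - 2y + 4z = 14


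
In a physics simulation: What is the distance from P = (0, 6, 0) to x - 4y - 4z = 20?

distance = |a·x₀ + b·y₀ + c·z₀ - d| / √(a² + b² + c²)
  = |1·0 + (-4)·6 + (-4)·0 - 20| / √(1² + (-4)² + (-4)²)
  = |0 - 24 + 0 - 20| / √(1 + 16 + 16)
  = |-44| / √33
  = 44 / 5.745
  ≈ 7.659

7.659


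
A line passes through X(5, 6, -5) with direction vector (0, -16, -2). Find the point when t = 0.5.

P(t) = X + t·d
  = (5 + 0·0.5, 6 + (-16)·0.5, -5 + (-2)·0.5)
  = (5 + 0, 6 - 8, -5 - 1)
  = (5, -2, -6)

(5, -2, -6)


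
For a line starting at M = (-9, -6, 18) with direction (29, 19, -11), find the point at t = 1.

P(t) = M + t·d
  = (-9 + 29·1, -6 + 19·1, 18 + (-11)·1)
  = (-9 + 29, -6 + 19, 18 - 11)
  = (20, 13, 7)

(20, 13, 7)


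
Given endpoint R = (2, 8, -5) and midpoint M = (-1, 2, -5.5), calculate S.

S = 2M - R
  = (2·(-1) - 2, 2·2 - 8, 2·(-5.5) - (-5))
  = (-2 - 2, 4 - 8, -11 + 5)
  = (-4, -4, -6)

(-4, -4, -6)


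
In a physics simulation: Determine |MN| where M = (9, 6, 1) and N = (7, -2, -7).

d = √[(x₂-x₁)² + (y₂-y₁)² + (z₂-z₁)²]
  = √[(-2)² + (-8)² + (-8)²]
  = √[4 + 64 + 64]
  = √132
  ≈ 11.49

11.49


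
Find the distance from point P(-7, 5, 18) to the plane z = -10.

distance = |a·x₀ + b·y₀ + c·z₀ - d| / √(a² + b² + c²)
  = |0·(-7) + 0·5 + 1·18 - (-10)| / √(0² + 0² + 1²)
  = |0 + 0 + 18 + 10| / √(0 + 0 + 1)
  = |28| / √1
  = 28 / 1
  ≈ 28

28


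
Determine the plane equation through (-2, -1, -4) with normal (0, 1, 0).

The plane through P with normal n = (a, b, c) satisfies n·(r - P) = 0,
i.e. ax + by + cz = a·x₀ + b·y₀ + c·z₀.
d = 0·(-2) + 1·(-1) + 0·(-4)
  = 0 - 1 + 0
  = -1
Equation: y = -1

y = -1


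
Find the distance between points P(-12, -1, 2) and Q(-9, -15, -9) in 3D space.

d = √[(x₂-x₁)² + (y₂-y₁)² + (z₂-z₁)²]
  = √[3² + (-14)² + (-11)²]
  = √[9 + 196 + 121]
  = √326
  ≈ 18.06

18.06


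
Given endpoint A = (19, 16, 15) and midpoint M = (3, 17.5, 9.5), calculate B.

B = 2M - A
  = (2·3 - 19, 2·17.5 - 16, 2·9.5 - 15)
  = (6 - 19, 35 - 16, 19 - 15)
  = (-13, 19, 4)

(-13, 19, 4)


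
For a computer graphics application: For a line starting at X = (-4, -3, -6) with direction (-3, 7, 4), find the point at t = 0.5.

P(t) = X + t·d
  = (-4 + (-3)·0.5, -3 + 7·0.5, -6 + 4·0.5)
  = (-4 - 1.5, -3 + 3.5, -6 + 2)
  = (-5.5, 0.5, -4)

(-5.5, 0.5, -4)


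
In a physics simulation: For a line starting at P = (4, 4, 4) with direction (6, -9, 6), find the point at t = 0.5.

P(t) = P + t·d
  = (4 + 6·0.5, 4 + (-9)·0.5, 4 + 6·0.5)
  = (4 + 3, 4 - 4.5, 4 + 3)
  = (7, -0.5, 7)

(7, -0.5, 7)


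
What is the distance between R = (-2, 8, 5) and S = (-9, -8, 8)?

d = √[(x₂-x₁)² + (y₂-y₁)² + (z₂-z₁)²]
  = √[(-7)² + (-16)² + 3²]
  = √[49 + 256 + 9]
  = √314
  ≈ 17.72

17.72


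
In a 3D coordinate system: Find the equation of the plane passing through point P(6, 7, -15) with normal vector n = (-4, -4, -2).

The plane through P with normal n = (a, b, c) satisfies n·(r - P) = 0,
i.e. ax + by + cz = a·x₀ + b·y₀ + c·z₀.
d = (-4)·6 + (-4)·7 + (-2)·(-15)
  = -24 - 28 + 30
  = -22
Equation: -4x - 4y - 2z = -22

-4x - 4y - 2z = -22


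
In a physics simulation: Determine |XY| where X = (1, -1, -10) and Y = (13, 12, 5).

d = √[(x₂-x₁)² + (y₂-y₁)² + (z₂-z₁)²]
  = √[12² + 13² + 15²]
  = √[144 + 169 + 225]
  = √538
  ≈ 23.19

23.19


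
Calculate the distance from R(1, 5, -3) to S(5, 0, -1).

d = √[(x₂-x₁)² + (y₂-y₁)² + (z₂-z₁)²]
  = √[4² + (-5)² + 2²]
  = √[16 + 25 + 4]
  = √45
  ≈ 6.708

6.708


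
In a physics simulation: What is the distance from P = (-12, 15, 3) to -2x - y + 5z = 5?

distance = |a·x₀ + b·y₀ + c·z₀ - d| / √(a² + b² + c²)
  = |(-2)·(-12) + (-1)·15 + 5·3 - 5| / √((-2)² + (-1)² + 5²)
  = |24 - 15 + 15 - 5| / √(4 + 1 + 25)
  = |19| / √30
  = 19 / 5.477
  ≈ 3.469

3.469


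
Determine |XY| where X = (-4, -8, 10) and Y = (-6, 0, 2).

d = √[(x₂-x₁)² + (y₂-y₁)² + (z₂-z₁)²]
  = √[(-2)² + 8² + (-8)²]
  = √[4 + 64 + 64]
  = √132
  ≈ 11.49

11.49


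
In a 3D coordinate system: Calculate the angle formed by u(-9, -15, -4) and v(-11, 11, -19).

u·v = (-9)·(-11) + (-15)·11 + (-4)·(-19) = 99 - 165 + 76 = 10
|u| = √((-9)² + (-15)² + (-4)²) = √322 ≈ 17.94
|v| = √((-11)² + 11² + (-19)²) = √603 ≈ 24.56
cos θ = (u·v)/(|u||v|) = 10/(17.94·24.56) ≈ 0.02269
θ = arccos(0.02269) ≈ 88.7°

88.7°


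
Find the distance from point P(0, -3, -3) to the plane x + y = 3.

distance = |a·x₀ + b·y₀ + c·z₀ - d| / √(a² + b² + c²)
  = |1·0 + 1·(-3) + 0·(-3) - 3| / √(1² + 1² + 0²)
  = |0 - 3 + 0 - 3| / √(1 + 1 + 0)
  = |-6| / √2
  = 6 / 1.414
  ≈ 4.243

4.243


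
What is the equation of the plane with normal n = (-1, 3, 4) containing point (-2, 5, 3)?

The plane through P with normal n = (a, b, c) satisfies n·(r - P) = 0,
i.e. ax + by + cz = a·x₀ + b·y₀ + c·z₀.
d = (-1)·(-2) + 3·5 + 4·3
  = 2 + 15 + 12
  = 29
Equation: -x + 3y + 4z = 29

-x + 3y + 4z = 29


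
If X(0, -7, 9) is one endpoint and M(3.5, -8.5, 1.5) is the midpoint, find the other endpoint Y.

Y = 2M - X
  = (2·3.5 - 0, 2·(-8.5) - (-7), 2·1.5 - 9)
  = (7 + 0, -17 + 7, 3 - 9)
  = (7, -10, -6)

(7, -10, -6)


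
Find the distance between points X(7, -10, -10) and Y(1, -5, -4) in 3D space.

d = √[(x₂-x₁)² + (y₂-y₁)² + (z₂-z₁)²]
  = √[(-6)² + 5² + 6²]
  = √[36 + 25 + 36]
  = √97
  ≈ 9.849

9.849


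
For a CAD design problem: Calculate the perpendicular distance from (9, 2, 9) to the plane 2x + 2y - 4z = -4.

distance = |a·x₀ + b·y₀ + c·z₀ - d| / √(a² + b² + c²)
  = |2·9 + 2·2 + (-4)·9 - (-4)| / √(2² + 2² + (-4)²)
  = |18 + 4 - 36 + 4| / √(4 + 4 + 16)
  = |-10| / √24
  = 10 / 4.899
  ≈ 2.041

2.041


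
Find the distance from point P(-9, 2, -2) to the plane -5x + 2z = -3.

distance = |a·x₀ + b·y₀ + c·z₀ - d| / √(a² + b² + c²)
  = |(-5)·(-9) + 0·2 + 2·(-2) - (-3)| / √((-5)² + 0² + 2²)
  = |45 + 0 - 4 + 3| / √(25 + 0 + 4)
  = |44| / √29
  = 44 / 5.385
  ≈ 8.171

8.171


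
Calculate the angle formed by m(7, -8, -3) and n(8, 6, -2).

m·n = 7·8 + (-8)·6 + (-3)·(-2) = 56 - 48 + 6 = 14
|m| = √(7² + (-8)² + (-3)²) = √122 ≈ 11.05
|n| = √(8² + 6² + (-2)²) = √104 ≈ 10.2
cos θ = (m·n)/(|m||n|) = 14/(11.05·10.2) ≈ 0.1243
θ = arccos(0.1243) ≈ 82.86°

82.86°


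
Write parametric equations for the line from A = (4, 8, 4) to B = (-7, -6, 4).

Direction vector d = B - A = (-7 - 4, -6 - 8, 4 - 4) = (-11, -14, 0)
Parametric form r = A + t·d:
x = 4 - 11t, y = 8 - 14t, z = 4

x = 4 - 11t, y = 8 - 14t, z = 4


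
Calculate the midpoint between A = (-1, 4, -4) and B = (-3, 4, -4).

M = ((x₁+x₂)/2, (y₁+y₂)/2, (z₁+z₂)/2)
  = ((-1 - 3)/2, (4 + 4)/2, (-4 - 4)/2)
  = (-4/2, 8/2, -8/2)
  = (-2, 4, -4)

(-2, 4, -4)


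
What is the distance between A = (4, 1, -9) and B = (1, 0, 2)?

d = √[(x₂-x₁)² + (y₂-y₁)² + (z₂-z₁)²]
  = √[(-3)² + (-1)² + 11²]
  = √[9 + 1 + 121]
  = √131
  ≈ 11.45

11.45


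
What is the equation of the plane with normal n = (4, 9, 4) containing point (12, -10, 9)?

The plane through P with normal n = (a, b, c) satisfies n·(r - P) = 0,
i.e. ax + by + cz = a·x₀ + b·y₀ + c·z₀.
d = 4·12 + 9·(-10) + 4·9
  = 48 - 90 + 36
  = -6
Equation: 4x + 9y + 4z = -6

4x + 9y + 4z = -6


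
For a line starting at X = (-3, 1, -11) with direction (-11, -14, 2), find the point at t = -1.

P(t) = X + t·d
  = (-3 + (-11)·(-1), 1 + (-14)·(-1), -11 + 2·(-1))
  = (-3 + 11, 1 + 14, -11 - 2)
  = (8, 15, -13)

(8, 15, -13)


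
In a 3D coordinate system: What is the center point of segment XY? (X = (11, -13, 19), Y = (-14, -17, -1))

M = ((x₁+x₂)/2, (y₁+y₂)/2, (z₁+z₂)/2)
  = ((11 - 14)/2, (-13 - 17)/2, (19 - 1)/2)
  = (-3/2, -30/2, 18/2)
  = (-1.5, -15, 9)

(-1.5, -15, 9)


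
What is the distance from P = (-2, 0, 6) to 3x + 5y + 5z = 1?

distance = |a·x₀ + b·y₀ + c·z₀ - d| / √(a² + b² + c²)
  = |3·(-2) + 5·0 + 5·6 - 1| / √(3² + 5² + 5²)
  = |-6 + 0 + 30 - 1| / √(9 + 25 + 25)
  = |23| / √59
  = 23 / 7.681
  ≈ 2.994

2.994


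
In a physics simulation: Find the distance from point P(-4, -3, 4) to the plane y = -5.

distance = |a·x₀ + b·y₀ + c·z₀ - d| / √(a² + b² + c²)
  = |0·(-4) + 1·(-3) + 0·4 - (-5)| / √(0² + 1² + 0²)
  = |0 - 3 + 0 + 5| / √(0 + 1 + 0)
  = |2| / √1
  = 2 / 1
  ≈ 2

2


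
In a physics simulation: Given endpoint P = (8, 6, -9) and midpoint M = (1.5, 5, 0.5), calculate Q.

Q = 2M - P
  = (2·1.5 - 8, 2·5 - 6, 2·0.5 - (-9))
  = (3 - 8, 10 - 6, 1 + 9)
  = (-5, 4, 10)

(-5, 4, 10)


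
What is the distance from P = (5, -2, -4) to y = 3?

distance = |a·x₀ + b·y₀ + c·z₀ - d| / √(a² + b² + c²)
  = |0·5 + 1·(-2) + 0·(-4) - 3| / √(0² + 1² + 0²)
  = |0 - 2 + 0 - 3| / √(0 + 1 + 0)
  = |-5| / √1
  = 5 / 1
  ≈ 5

5
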